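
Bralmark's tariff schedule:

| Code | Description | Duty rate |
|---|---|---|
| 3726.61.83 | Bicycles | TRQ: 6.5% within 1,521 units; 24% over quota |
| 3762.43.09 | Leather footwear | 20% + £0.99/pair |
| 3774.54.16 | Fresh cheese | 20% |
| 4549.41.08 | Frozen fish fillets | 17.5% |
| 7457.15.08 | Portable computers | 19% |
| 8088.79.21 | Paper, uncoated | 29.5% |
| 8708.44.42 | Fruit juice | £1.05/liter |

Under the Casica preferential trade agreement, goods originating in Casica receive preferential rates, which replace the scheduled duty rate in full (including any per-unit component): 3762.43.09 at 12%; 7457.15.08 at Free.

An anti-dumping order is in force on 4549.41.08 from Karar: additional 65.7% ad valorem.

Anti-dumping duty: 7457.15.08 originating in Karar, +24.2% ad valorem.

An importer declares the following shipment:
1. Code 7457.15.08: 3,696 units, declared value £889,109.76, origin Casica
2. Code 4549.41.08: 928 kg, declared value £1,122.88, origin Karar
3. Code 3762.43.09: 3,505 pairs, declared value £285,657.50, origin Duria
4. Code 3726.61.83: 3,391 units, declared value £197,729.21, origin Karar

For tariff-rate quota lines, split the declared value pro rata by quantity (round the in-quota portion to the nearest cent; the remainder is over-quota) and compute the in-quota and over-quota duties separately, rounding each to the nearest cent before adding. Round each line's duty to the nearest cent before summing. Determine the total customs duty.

£93,470.04

Line 1 (7457.15.08, Casica, 3,696 units, £889,109.76):
Base rate for 7457.15.08 is 19%.
Origin Casica qualifies under the Bralmark–Casica agreement and 7457.15.08 is covered: preferential rate Free applies instead.
The additional-duty order on 7457.15.08 targets Karar, not Casica; it does not apply.
Duty = £889,109.76 × 0% = £0.00.
Line 2 (4549.41.08, Karar, 928 kg, £1,122.88):
Base rate for 4549.41.08 is 17.5%.
Additional duty on 4549.41.08 from Karar: +65.7%. Applied ad valorem rate: 17.5% + 65.7% = 83.2%.
Duty = £1,122.88 × 83.2% = £934.24.
Line 3 (3762.43.09, Duria, 3,505 pairs, £285,657.50):
Base rate for 3762.43.09 is 20% + £0.99/pair.
3762.43.09 has an FTA preferential rate, but origin Duria is not Casica; base rate stands.
Duty = £285,657.50 × 20% + 3,505 × £0.99 = £60,601.45.
Line 4 (3726.61.83, Karar, 3,391 units, £197,729.21):
Code 3726.61.83 is under a tariff-rate quota (threshold 1,521 units). In-quota: 1,521 units at 6.5%; over-quota: 1,870 units at 24%.
Pro-rata value split: in-quota = £197,729.21 × 1,521/3,391 = £88,689.51; over-quota = £197,729.21 − £88,689.51 = £109,039.70.
In-quota duty = £88,689.51 × 6.5% = £5,764.82. Over-quota duty = £109,039.70 × 24% = £26,169.53.
Line duty = £5,764.82 + £26,169.53 = £31,934.35.
Total = £0.00 + £934.24 + £60,601.45 + £31,934.35 = £93,470.04.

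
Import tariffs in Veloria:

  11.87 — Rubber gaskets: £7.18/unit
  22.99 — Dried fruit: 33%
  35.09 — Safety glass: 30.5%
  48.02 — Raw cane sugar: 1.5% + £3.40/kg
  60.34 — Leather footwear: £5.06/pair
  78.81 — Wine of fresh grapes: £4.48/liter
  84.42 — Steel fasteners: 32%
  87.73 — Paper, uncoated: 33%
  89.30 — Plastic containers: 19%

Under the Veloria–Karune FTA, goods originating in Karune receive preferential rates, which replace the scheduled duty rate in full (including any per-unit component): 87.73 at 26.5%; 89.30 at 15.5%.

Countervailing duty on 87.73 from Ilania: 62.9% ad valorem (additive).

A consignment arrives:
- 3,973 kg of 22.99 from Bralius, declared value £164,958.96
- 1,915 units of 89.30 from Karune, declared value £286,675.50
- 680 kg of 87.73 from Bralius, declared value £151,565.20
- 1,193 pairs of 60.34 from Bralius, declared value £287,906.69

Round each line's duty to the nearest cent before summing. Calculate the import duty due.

Line 1 (22.99, Bralius, 3,973 kg, £164,958.96):
Base rate for 22.99 is 33%.
Duty = £164,958.96 × 33% = £54,436.46.
Line 2 (89.30, Karune, 1,915 units, £286,675.50):
Base rate for 89.30 is 19%.
Origin Karune qualifies under the Veloria–Karune agreement and 89.30 is covered: preferential rate 15.5% applies instead.
Duty = £286,675.50 × 15.5% = £44,434.70.
Line 3 (87.73, Bralius, 680 kg, £151,565.20):
Base rate for 87.73 is 33%.
87.73 has an FTA preferential rate, but origin Bralius is not Karune; base rate stands.
The additional-duty order on 87.73 targets Ilania, not Bralius; it does not apply.
Duty = £151,565.20 × 33% = £50,016.52.
Line 4 (60.34, Bralius, 1,193 pairs, £287,906.69):
Base rate for 60.34 is £5.06/pair.
Duty = 1,193 × £5.06 = £6,036.58.
Total = £54,436.46 + £44,434.70 + £50,016.52 + £6,036.58 = £154,924.26.

£154,924.26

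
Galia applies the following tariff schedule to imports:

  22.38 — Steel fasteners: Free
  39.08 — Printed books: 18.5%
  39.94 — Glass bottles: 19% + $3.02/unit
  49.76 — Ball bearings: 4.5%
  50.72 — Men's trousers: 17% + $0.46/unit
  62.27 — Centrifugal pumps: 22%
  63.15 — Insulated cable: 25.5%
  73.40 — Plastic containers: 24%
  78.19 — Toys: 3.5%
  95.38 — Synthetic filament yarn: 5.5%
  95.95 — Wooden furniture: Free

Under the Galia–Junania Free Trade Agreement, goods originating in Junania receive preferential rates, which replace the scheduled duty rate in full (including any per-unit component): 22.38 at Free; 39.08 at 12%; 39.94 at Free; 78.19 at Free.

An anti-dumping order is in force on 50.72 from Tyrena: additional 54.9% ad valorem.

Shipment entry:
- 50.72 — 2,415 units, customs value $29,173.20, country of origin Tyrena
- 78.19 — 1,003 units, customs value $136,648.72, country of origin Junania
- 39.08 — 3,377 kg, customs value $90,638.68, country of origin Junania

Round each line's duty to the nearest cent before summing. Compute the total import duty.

Line 1 (50.72, Tyrena, 2,415 units, $29,173.20):
Base rate for 50.72 is 17% + $0.46/unit.
Additional duty on 50.72 from Tyrena: +54.9%. Applied ad valorem rate: 17% + 54.9% = 71.9%.
Duty = $29,173.20 × 71.9% + 2,415 × $0.46 = $22,086.43.
Line 2 (78.19, Junania, 1,003 units, $136,648.72):
Base rate for 78.19 is 3.5%.
Origin Junania qualifies under the Galia–Junania agreement and 78.19 is covered: preferential rate Free applies instead.
Duty = $136,648.72 × 0% = $0.00.
Line 3 (39.08, Junania, 3,377 kg, $90,638.68):
Base rate for 39.08 is 18.5%.
Origin Junania qualifies under the Galia–Junania agreement and 39.08 is covered: preferential rate 12% applies instead.
Duty = $90,638.68 × 12% = $10,876.64.
Total = $22,086.43 + $0.00 + $10,876.64 = $32,963.07.

$32,963.07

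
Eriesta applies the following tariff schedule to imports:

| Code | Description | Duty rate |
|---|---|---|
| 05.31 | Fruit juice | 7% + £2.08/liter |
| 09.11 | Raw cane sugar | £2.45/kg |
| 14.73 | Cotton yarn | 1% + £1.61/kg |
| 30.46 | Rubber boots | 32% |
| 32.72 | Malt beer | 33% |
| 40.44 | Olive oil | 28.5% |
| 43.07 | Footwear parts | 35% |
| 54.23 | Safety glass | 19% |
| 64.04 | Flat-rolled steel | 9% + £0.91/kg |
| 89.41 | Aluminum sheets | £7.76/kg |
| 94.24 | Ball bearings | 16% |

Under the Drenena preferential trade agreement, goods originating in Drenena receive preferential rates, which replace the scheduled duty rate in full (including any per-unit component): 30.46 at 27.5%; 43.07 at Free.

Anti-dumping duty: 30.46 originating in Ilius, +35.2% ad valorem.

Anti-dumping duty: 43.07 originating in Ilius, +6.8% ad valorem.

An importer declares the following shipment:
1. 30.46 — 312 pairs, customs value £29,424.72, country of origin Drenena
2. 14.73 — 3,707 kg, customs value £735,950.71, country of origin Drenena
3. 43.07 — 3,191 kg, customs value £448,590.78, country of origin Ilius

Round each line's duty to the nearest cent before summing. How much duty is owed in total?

Line 1 (30.46, Drenena, 312 pairs, £29,424.72):
Base rate for 30.46 is 32%.
Origin Drenena qualifies under the Eriesta–Drenena agreement and 30.46 is covered: preferential rate 27.5% applies instead.
The additional-duty order on 30.46 targets Ilius, not Drenena; it does not apply.
Duty = £29,424.72 × 27.5% = £8,091.80.
Line 2 (14.73, Drenena, 3,707 kg, £735,950.71):
Base rate for 14.73 is 1% + £1.61/kg.
Origin Drenena is the FTA partner but 14.73 is not on the preference list; base rate stands.
Duty = £735,950.71 × 1% + 3,707 × £1.61 = £13,327.78.
Line 3 (43.07, Ilius, 3,191 kg, £448,590.78):
Base rate for 43.07 is 35%.
43.07 has an FTA preferential rate, but origin Ilius is not Drenena; base rate stands.
Additional duty on 43.07 from Ilius: +6.8%. Applied ad valorem rate: 35% + 6.8% = 41.8%.
Duty = £448,590.78 × 41.8% = £187,510.95.
Total = £8,091.80 + £13,327.78 + £187,510.95 = £208,930.53.

£208,930.53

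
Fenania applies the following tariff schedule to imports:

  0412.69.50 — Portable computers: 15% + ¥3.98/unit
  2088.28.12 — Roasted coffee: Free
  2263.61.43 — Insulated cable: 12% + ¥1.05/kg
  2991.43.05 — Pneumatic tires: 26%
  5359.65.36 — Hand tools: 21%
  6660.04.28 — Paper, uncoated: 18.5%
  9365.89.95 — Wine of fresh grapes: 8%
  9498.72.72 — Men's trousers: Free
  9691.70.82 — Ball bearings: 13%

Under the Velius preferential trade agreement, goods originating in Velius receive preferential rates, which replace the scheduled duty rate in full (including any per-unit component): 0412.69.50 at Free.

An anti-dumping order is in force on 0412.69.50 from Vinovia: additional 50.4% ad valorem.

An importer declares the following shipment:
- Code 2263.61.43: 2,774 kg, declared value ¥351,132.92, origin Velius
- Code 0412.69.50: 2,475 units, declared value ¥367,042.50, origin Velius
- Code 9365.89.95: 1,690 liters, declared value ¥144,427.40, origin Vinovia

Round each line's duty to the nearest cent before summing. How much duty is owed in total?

¥56,602.84

Line 1 (2263.61.43, Velius, 2,774 kg, ¥351,132.92):
Base rate for 2263.61.43 is 12% + ¥1.05/kg.
Origin Velius is the FTA partner but 2263.61.43 is not on the preference list; base rate stands.
Duty = ¥351,132.92 × 12% + 2,774 × ¥1.05 = ¥45,048.65.
Line 2 (0412.69.50, Velius, 2,475 units, ¥367,042.50):
Base rate for 0412.69.50 is 15% + ¥3.98/unit.
Origin Velius qualifies under the Fenania–Velius agreement and 0412.69.50 is covered: preferential rate Free applies instead.
The additional-duty order on 0412.69.50 targets Vinovia, not Velius; it does not apply.
Duty = ¥367,042.50 × 0% = ¥0.00.
Line 3 (9365.89.95, Vinovia, 1,690 liters, ¥144,427.40):
Base rate for 9365.89.95 is 8%.
Duty = ¥144,427.40 × 8% = ¥11,554.19.
Total = ¥45,048.65 + ¥0.00 + ¥11,554.19 = ¥56,602.84.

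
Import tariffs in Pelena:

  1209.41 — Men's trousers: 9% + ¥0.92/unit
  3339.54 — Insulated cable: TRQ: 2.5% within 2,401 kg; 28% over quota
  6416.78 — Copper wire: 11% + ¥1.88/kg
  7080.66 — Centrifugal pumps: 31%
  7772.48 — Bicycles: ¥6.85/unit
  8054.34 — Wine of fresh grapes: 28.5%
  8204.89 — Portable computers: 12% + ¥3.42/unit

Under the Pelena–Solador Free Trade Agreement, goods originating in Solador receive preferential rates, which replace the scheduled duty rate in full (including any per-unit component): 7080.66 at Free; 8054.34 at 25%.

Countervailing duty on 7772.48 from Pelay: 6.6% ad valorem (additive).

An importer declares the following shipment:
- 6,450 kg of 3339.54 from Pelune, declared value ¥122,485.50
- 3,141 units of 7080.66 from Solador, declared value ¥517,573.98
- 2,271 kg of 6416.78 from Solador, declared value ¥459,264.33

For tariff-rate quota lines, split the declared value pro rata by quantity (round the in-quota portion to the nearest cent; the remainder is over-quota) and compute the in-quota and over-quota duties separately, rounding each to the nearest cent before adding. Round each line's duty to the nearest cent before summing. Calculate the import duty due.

Line 1 (3339.54, Pelune, 6,450 kg, ¥122,485.50):
Code 3339.54 is under a tariff-rate quota (threshold 2,401 kg). In-quota: 2,401 kg at 2.5%; over-quota: 4,049 kg at 28%.
Pro-rata value split: in-quota = ¥122,485.50 × 2,401/6,450 = ¥45,594.99; over-quota = ¥122,485.50 − ¥45,594.99 = ¥76,890.51.
In-quota duty = ¥45,594.99 × 2.5% = ¥1,139.87. Over-quota duty = ¥76,890.51 × 28% = ¥21,529.34.
Line duty = ¥1,139.87 + ¥21,529.34 = ¥22,669.21.
Line 2 (7080.66, Solador, 3,141 units, ¥517,573.98):
Base rate for 7080.66 is 31%.
Origin Solador qualifies under the Pelena–Solador agreement and 7080.66 is covered: preferential rate Free applies instead.
Duty = ¥517,573.98 × 0% = ¥0.00.
Line 3 (6416.78, Solador, 2,271 kg, ¥459,264.33):
Base rate for 6416.78 is 11% + ¥1.88/kg.
Origin Solador is the FTA partner but 6416.78 is not on the preference list; base rate stands.
Duty = ¥459,264.33 × 11% + 2,271 × ¥1.88 = ¥54,788.56.
Total = ¥22,669.21 + ¥0.00 + ¥54,788.56 = ¥77,457.77.

¥77,457.77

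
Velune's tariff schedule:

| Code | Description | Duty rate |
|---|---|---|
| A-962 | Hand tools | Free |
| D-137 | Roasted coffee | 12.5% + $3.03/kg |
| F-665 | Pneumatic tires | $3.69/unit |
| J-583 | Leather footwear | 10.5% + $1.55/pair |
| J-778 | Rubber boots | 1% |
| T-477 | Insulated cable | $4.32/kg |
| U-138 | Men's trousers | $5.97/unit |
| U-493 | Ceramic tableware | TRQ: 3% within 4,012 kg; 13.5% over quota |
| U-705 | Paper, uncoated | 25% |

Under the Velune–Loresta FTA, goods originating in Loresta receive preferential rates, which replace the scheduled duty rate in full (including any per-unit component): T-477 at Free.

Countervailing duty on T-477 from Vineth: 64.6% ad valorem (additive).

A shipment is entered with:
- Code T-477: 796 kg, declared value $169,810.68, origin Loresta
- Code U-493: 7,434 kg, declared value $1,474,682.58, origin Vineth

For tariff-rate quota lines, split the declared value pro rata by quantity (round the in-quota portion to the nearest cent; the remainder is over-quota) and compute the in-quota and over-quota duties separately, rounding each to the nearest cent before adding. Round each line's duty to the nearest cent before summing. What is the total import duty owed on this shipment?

Line 1 (T-477, Loresta, 796 kg, $169,810.68):
Base rate for T-477 is $4.32/kg.
Origin Loresta qualifies under the Velune–Loresta agreement and T-477 is covered: preferential rate Free applies instead.
The additional-duty order on T-477 targets Vineth, not Loresta; it does not apply.
Duty = $169,810.68 × 0% = $0.00.
Line 2 (U-493, Vineth, 7,434 kg, $1,474,682.58):
Code U-493 is under a tariff-rate quota (threshold 4,012 kg). In-quota: 4,012 kg at 3%; over-quota: 3,422 kg at 13.5%.
Pro-rata value split: in-quota = $1,474,682.58 × 4,012/7,434 = $795,860.44; over-quota = $1,474,682.58 − $795,860.44 = $678,822.14.
In-quota duty = $795,860.44 × 3% = $23,875.81. Over-quota duty = $678,822.14 × 13.5% = $91,640.99.
Line duty = $23,875.81 + $91,640.99 = $115,516.80.
Total = $0.00 + $115,516.80 = $115,516.80.

$115,516.80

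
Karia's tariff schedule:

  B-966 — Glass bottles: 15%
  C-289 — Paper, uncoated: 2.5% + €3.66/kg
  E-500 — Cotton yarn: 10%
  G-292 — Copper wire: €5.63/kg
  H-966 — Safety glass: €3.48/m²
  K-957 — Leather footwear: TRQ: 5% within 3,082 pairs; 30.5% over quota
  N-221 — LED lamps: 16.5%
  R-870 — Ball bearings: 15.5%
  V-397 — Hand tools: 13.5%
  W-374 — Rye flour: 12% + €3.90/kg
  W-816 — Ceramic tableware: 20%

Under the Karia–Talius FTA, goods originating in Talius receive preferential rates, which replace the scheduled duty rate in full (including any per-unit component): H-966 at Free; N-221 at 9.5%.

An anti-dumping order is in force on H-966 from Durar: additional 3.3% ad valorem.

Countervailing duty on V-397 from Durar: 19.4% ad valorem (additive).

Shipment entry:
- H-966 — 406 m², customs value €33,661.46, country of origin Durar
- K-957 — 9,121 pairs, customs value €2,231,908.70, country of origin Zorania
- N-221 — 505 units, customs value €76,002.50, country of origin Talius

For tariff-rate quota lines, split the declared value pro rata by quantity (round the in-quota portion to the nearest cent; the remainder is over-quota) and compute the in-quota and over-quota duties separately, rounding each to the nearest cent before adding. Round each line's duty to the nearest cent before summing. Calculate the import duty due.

Line 1 (H-966, Durar, 406 m², €33,661.46):
Base rate for H-966 is €3.48/m².
H-966 has an FTA preferential rate, but origin Durar is not Talius; base rate stands.
Additional duty on H-966 from Durar: +3.3% ad valorem. Applied ad valorem rate = 3.3%.
Duty = €33,661.46 × 3.3% + 406 × €3.48 = €2,523.71.
Line 2 (K-957, Zorania, 9,121 pairs, €2,231,908.70):
Code K-957 is under a tariff-rate quota (threshold 3,082 pairs). In-quota: 3,082 pairs at 5%; over-quota: 6,039 pairs at 30.5%.
Pro-rata value split: in-quota = €2,231,908.70 × 3,082/9,121 = €754,165.40; over-quota = €2,231,908.70 − €754,165.40 = €1,477,743.30.
In-quota duty = €754,165.40 × 5% = €37,708.27. Over-quota duty = €1,477,743.30 × 30.5% = €450,711.71.
Line duty = €37,708.27 + €450,711.71 = €488,419.98.
Line 3 (N-221, Talius, 505 units, €76,002.50):
Base rate for N-221 is 16.5%.
Origin Talius qualifies under the Karia–Talius agreement and N-221 is covered: preferential rate 9.5% applies instead.
Duty = €76,002.50 × 9.5% = €7,220.24.
Total = €2,523.71 + €488,419.98 + €7,220.24 = €498,163.93.

€498,163.93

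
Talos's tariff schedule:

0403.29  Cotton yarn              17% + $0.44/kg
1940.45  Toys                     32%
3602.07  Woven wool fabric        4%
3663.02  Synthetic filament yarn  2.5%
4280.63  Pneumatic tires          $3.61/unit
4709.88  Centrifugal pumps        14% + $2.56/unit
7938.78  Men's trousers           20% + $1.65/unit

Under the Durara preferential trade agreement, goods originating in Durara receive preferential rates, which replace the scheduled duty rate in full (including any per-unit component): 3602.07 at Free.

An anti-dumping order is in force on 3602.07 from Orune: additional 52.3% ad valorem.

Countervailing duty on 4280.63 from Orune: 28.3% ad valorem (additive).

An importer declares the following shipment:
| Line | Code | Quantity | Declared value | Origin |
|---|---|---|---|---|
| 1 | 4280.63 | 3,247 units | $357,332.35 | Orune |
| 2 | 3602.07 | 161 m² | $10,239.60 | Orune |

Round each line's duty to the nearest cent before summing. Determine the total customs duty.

Line 1 (4280.63, Orune, 3,247 units, $357,332.35):
Base rate for 4280.63 is $3.61/unit.
Additional duty on 4280.63 from Orune: +28.3% ad valorem. Applied ad valorem rate = 28.3%.
Duty = $357,332.35 × 28.3% + 3,247 × $3.61 = $112,846.73.
Line 2 (3602.07, Orune, 161 m², $10,239.60):
Base rate for 3602.07 is 4%.
3602.07 has an FTA preferential rate, but origin Orune is not Durara; base rate stands.
Additional duty on 3602.07 from Orune: +52.3%. Applied ad valorem rate: 4% + 52.3% = 56.3%.
Duty = $10,239.60 × 56.3% = $5,764.89.
Total = $112,846.73 + $5,764.89 = $118,611.62.

$118,611.62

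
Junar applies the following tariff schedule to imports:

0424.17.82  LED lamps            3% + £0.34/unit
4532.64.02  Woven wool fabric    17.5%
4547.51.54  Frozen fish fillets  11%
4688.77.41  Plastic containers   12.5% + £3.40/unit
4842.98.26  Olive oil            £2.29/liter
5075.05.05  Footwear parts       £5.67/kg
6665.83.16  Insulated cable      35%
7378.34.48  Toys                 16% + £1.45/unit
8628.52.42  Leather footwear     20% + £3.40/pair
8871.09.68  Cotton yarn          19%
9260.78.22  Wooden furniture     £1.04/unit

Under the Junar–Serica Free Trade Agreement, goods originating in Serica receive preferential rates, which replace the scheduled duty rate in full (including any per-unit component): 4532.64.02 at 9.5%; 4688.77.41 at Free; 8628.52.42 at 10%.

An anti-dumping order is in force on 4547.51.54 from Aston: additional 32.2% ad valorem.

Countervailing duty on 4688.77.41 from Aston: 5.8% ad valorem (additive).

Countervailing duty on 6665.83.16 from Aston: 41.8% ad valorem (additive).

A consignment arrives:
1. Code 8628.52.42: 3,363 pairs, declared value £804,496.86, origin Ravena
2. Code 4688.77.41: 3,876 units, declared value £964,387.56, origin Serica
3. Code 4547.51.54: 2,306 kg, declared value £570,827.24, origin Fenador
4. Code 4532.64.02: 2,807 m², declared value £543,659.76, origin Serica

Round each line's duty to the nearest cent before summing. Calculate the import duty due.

Line 1 (8628.52.42, Ravena, 3,363 pairs, £804,496.86):
Base rate for 8628.52.42 is 20% + £3.40/pair.
8628.52.42 has an FTA preferential rate, but origin Ravena is not Serica; base rate stands.
Duty = £804,496.86 × 20% + 3,363 × £3.40 = £172,333.57.
Line 2 (4688.77.41, Serica, 3,876 units, £964,387.56):
Base rate for 4688.77.41 is 12.5% + £3.40/unit.
Origin Serica qualifies under the Junar–Serica agreement and 4688.77.41 is covered: preferential rate Free applies instead.
The additional-duty order on 4688.77.41 targets Aston, not Serica; it does not apply.
Duty = £964,387.56 × 0% = £0.00.
Line 3 (4547.51.54, Fenador, 2,306 kg, £570,827.24):
Base rate for 4547.51.54 is 11%.
The additional-duty order on 4547.51.54 targets Aston, not Fenador; it does not apply.
Duty = £570,827.24 × 11% = £62,791.00.
Line 4 (4532.64.02, Serica, 2,807 m², £543,659.76):
Base rate for 4532.64.02 is 17.5%.
Origin Serica qualifies under the Junar–Serica agreement and 4532.64.02 is covered: preferential rate 9.5% applies instead.
Duty = £543,659.76 × 9.5% = £51,647.68.
Total = £172,333.57 + £0.00 + £62,791.00 + £51,647.68 = £286,772.25.

£286,772.25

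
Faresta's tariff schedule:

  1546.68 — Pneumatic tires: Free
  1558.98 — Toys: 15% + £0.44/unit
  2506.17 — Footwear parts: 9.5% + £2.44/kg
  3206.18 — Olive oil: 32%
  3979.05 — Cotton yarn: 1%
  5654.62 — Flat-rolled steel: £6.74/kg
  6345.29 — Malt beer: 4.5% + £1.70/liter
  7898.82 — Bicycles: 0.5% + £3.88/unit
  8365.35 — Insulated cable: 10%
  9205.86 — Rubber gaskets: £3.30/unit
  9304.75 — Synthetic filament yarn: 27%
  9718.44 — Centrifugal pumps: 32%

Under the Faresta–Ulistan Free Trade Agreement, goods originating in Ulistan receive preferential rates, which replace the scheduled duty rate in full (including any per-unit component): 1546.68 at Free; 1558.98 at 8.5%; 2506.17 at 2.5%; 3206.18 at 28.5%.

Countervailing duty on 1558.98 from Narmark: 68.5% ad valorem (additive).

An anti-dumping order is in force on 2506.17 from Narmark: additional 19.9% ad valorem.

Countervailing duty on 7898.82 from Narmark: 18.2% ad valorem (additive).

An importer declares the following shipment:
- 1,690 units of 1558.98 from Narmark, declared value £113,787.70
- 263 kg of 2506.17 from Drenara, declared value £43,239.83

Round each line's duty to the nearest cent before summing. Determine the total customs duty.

£100,505.83

Line 1 (1558.98, Narmark, 1,690 units, £113,787.70):
Base rate for 1558.98 is 15% + £0.44/unit.
1558.98 has an FTA preferential rate, but origin Narmark is not Ulistan; base rate stands.
Additional duty on 1558.98 from Narmark: +68.5%. Applied ad valorem rate: 15% + 68.5% = 83.5%.
Duty = £113,787.70 × 83.5% + 1,690 × £0.44 = £95,756.33.
Line 2 (2506.17, Drenara, 263 kg, £43,239.83):
Base rate for 2506.17 is 9.5% + £2.44/kg.
2506.17 has an FTA preferential rate, but origin Drenara is not Ulistan; base rate stands.
The additional-duty order on 2506.17 targets Narmark, not Drenara; it does not apply.
Duty = £43,239.83 × 9.5% + 263 × £2.44 = £4,749.50.
Total = £95,756.33 + £4,749.50 = £100,505.83.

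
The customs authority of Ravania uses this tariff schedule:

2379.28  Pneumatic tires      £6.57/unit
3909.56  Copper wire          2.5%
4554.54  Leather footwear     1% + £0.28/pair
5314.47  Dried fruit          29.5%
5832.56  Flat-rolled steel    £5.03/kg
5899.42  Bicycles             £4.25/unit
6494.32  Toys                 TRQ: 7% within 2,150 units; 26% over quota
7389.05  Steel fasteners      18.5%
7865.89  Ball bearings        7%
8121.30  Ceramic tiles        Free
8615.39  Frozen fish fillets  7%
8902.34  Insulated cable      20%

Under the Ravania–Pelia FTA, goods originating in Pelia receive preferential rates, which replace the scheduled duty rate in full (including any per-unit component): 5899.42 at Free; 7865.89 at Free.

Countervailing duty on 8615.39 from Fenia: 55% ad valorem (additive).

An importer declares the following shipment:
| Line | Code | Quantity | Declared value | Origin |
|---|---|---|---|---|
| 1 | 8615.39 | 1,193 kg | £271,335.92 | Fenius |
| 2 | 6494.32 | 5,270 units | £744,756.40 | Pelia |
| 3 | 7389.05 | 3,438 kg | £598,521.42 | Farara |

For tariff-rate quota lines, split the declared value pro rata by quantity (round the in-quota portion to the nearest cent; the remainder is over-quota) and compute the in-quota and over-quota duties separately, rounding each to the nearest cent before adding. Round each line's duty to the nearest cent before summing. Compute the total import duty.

Line 1 (8615.39, Fenius, 1,193 kg, £271,335.92):
Base rate for 8615.39 is 7%.
The additional-duty order on 8615.39 targets Fenia, not Fenius; it does not apply.
Duty = £271,335.92 × 7% = £18,993.51.
Line 2 (6494.32, Pelia, 5,270 units, £744,756.40):
Code 6494.32 is under a tariff-rate quota (threshold 2,150 units). In-quota: 2,150 units at 7%; over-quota: 3,120 units at 26%.
Pro-rata value split: in-quota = £744,756.40 × 2,150/5,270 = £303,838.00; over-quota = £744,756.40 − £303,838.00 = £440,918.40.
In-quota duty = £303,838.00 × 7% = £21,268.66. Over-quota duty = £440,918.40 × 26% = £114,638.78.
Line duty = £21,268.66 + £114,638.78 = £135,907.44.
Line 3 (7389.05, Farara, 3,438 kg, £598,521.42):
Base rate for 7389.05 is 18.5%.
Duty = £598,521.42 × 18.5% = £110,726.46.
Total = £18,993.51 + £135,907.44 + £110,726.46 = £265,627.41.

£265,627.41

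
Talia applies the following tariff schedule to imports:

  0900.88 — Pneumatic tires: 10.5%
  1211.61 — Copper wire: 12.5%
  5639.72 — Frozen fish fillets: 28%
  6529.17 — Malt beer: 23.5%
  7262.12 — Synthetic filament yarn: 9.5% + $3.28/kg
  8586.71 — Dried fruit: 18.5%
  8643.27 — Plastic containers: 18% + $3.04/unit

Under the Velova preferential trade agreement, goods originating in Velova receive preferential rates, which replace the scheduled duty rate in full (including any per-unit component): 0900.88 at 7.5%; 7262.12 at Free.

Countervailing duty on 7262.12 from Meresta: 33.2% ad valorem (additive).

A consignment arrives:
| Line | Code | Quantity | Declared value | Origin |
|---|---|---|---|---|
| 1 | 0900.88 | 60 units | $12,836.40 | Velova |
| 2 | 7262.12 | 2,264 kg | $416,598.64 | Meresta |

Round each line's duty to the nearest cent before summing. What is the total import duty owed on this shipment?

Line 1 (0900.88, Velova, 60 units, $12,836.40):
Base rate for 0900.88 is 10.5%.
Origin Velova qualifies under the Talia–Velova agreement and 0900.88 is covered: preferential rate 7.5% applies instead.
Duty = $12,836.40 × 7.5% = $962.73.
Line 2 (7262.12, Meresta, 2,264 kg, $416,598.64):
Base rate for 7262.12 is 9.5% + $3.28/kg.
7262.12 has an FTA preferential rate, but origin Meresta is not Velova; base rate stands.
Additional duty on 7262.12 from Meresta: +33.2%. Applied ad valorem rate: 9.5% + 33.2% = 42.7%.
Duty = $416,598.64 × 42.7% + 2,264 × $3.28 = $185,313.54.
Total = $962.73 + $185,313.54 = $186,276.27.

$186,276.27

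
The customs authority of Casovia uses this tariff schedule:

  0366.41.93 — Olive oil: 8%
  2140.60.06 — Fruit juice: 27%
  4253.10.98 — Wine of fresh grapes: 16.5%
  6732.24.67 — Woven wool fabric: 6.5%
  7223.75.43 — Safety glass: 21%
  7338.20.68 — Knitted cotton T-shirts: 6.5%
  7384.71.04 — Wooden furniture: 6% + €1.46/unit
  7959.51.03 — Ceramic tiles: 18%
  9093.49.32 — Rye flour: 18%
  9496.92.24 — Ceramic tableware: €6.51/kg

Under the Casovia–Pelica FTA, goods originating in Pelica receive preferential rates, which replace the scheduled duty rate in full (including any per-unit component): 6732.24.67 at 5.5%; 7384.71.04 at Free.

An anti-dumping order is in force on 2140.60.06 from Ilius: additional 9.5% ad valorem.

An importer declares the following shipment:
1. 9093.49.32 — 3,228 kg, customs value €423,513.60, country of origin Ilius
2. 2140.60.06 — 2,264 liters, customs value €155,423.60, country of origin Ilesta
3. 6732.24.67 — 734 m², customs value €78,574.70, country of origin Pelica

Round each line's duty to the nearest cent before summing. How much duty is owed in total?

€122,518.43

Line 1 (9093.49.32, Ilius, 3,228 kg, €423,513.60):
Base rate for 9093.49.32 is 18%.
Duty = €423,513.60 × 18% = €76,232.45.
Line 2 (2140.60.06, Ilesta, 2,264 liters, €155,423.60):
Base rate for 2140.60.06 is 27%.
The additional-duty order on 2140.60.06 targets Ilius, not Ilesta; it does not apply.
Duty = €155,423.60 × 27% = €41,964.37.
Line 3 (6732.24.67, Pelica, 734 m², €78,574.70):
Base rate for 6732.24.67 is 6.5%.
Origin Pelica qualifies under the Casovia–Pelica agreement and 6732.24.67 is covered: preferential rate 5.5% applies instead.
Duty = €78,574.70 × 5.5% = €4,321.61.
Total = €76,232.45 + €41,964.37 + €4,321.61 = €122,518.43.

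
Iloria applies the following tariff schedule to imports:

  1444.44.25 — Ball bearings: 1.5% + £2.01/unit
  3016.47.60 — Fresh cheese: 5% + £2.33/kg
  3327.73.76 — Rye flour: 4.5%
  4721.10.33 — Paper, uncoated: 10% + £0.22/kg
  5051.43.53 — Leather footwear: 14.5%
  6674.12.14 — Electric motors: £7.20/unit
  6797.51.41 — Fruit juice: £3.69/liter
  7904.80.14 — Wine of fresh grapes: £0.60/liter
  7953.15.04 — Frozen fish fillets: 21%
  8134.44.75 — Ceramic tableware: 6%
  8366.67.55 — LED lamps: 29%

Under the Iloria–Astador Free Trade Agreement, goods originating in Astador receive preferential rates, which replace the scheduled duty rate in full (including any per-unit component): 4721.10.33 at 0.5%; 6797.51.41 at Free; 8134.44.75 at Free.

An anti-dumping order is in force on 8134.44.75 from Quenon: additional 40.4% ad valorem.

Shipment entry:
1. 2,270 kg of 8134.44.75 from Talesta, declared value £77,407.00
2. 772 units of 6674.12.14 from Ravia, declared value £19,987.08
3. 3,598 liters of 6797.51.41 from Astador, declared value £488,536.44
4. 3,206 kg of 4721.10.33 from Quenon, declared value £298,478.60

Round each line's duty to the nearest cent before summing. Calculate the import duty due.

£40,756.00

Line 1 (8134.44.75, Talesta, 2,270 kg, £77,407.00):
Base rate for 8134.44.75 is 6%.
8134.44.75 has an FTA preferential rate, but origin Talesta is not Astador; base rate stands.
The additional-duty order on 8134.44.75 targets Quenon, not Talesta; it does not apply.
Duty = £77,407.00 × 6% = £4,644.42.
Line 2 (6674.12.14, Ravia, 772 units, £19,987.08):
Base rate for 6674.12.14 is £7.20/unit.
Duty = 772 × £7.20 = £5,558.40.
Line 3 (6797.51.41, Astador, 3,598 liters, £488,536.44):
Base rate for 6797.51.41 is £3.69/liter.
Origin Astador qualifies under the Iloria–Astador agreement and 6797.51.41 is covered: preferential rate Free applies instead.
Duty = £488,536.44 × 0% = £0.00.
Line 4 (4721.10.33, Quenon, 3,206 kg, £298,478.60):
Base rate for 4721.10.33 is 10% + £0.22/kg.
4721.10.33 has an FTA preferential rate, but origin Quenon is not Astador; base rate stands.
Duty = £298,478.60 × 10% + 3,206 × £0.22 = £30,553.18.
Total = £4,644.42 + £5,558.40 + £0.00 + £30,553.18 = £40,756.00.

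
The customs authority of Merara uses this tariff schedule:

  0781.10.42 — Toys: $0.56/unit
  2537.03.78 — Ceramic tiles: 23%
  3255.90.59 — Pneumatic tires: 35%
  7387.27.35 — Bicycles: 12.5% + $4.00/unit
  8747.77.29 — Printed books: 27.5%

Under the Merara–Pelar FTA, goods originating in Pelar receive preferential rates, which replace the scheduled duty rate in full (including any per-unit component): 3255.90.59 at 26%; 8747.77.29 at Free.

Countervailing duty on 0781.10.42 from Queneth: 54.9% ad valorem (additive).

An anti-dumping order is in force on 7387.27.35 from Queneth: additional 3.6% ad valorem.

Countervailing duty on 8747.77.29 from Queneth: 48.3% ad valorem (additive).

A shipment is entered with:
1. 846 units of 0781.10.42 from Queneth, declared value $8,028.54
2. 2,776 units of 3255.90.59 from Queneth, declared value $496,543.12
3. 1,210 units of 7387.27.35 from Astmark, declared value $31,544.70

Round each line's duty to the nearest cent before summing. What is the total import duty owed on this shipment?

Line 1 (0781.10.42, Queneth, 846 units, $8,028.54):
Base rate for 0781.10.42 is $0.56/unit.
Additional duty on 0781.10.42 from Queneth: +54.9% ad valorem. Applied ad valorem rate = 54.9%.
Duty = $8,028.54 × 54.9% + 846 × $0.56 = $4,881.43.
Line 2 (3255.90.59, Queneth, 2,776 units, $496,543.12):
Base rate for 3255.90.59 is 35%.
3255.90.59 has an FTA preferential rate, but origin Queneth is not Pelar; base rate stands.
Duty = $496,543.12 × 35% = $173,790.09.
Line 3 (7387.27.35, Astmark, 1,210 units, $31,544.70):
Base rate for 7387.27.35 is 12.5% + $4.00/unit.
The additional-duty order on 7387.27.35 targets Queneth, not Astmark; it does not apply.
Duty = $31,544.70 × 12.5% + 1,210 × $4.00 = $8,783.09.
Total = $4,881.43 + $173,790.09 + $8,783.09 = $187,454.61.

$187,454.61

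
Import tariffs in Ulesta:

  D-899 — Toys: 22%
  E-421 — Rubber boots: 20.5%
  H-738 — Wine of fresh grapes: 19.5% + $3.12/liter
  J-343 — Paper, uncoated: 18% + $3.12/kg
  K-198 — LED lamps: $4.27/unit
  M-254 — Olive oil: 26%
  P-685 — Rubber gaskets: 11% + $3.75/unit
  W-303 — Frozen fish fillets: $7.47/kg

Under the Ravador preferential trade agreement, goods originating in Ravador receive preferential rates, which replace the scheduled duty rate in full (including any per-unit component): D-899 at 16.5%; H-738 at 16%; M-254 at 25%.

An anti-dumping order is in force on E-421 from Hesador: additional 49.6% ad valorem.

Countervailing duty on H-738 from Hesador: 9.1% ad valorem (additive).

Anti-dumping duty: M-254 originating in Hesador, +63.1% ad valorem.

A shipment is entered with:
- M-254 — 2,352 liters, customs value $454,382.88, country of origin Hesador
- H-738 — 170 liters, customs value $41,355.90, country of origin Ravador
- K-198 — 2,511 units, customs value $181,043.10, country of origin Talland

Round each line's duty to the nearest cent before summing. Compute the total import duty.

Line 1 (M-254, Hesador, 2,352 liters, $454,382.88):
Base rate for M-254 is 26%.
M-254 has an FTA preferential rate, but origin Hesador is not Ravador; base rate stands.
Additional duty on M-254 from Hesador: +63.1%. Applied ad valorem rate: 26% + 63.1% = 89.1%.
Duty = $454,382.88 × 89.1% = $404,855.15.
Line 2 (H-738, Ravador, 170 liters, $41,355.90):
Base rate for H-738 is 19.5% + $3.12/liter.
Origin Ravador qualifies under the Ulesta–Ravador agreement and H-738 is covered: preferential rate 16% applies instead.
The additional-duty order on H-738 targets Hesador, not Ravador; it does not apply.
Duty = $41,355.90 × 16% = $6,616.94.
Line 3 (K-198, Talland, 2,511 units, $181,043.10):
Base rate for K-198 is $4.27/unit.
Duty = 2,511 × $4.27 = $10,721.97.
Total = $404,855.15 + $6,616.94 + $10,721.97 = $422,194.06.

$422,194.06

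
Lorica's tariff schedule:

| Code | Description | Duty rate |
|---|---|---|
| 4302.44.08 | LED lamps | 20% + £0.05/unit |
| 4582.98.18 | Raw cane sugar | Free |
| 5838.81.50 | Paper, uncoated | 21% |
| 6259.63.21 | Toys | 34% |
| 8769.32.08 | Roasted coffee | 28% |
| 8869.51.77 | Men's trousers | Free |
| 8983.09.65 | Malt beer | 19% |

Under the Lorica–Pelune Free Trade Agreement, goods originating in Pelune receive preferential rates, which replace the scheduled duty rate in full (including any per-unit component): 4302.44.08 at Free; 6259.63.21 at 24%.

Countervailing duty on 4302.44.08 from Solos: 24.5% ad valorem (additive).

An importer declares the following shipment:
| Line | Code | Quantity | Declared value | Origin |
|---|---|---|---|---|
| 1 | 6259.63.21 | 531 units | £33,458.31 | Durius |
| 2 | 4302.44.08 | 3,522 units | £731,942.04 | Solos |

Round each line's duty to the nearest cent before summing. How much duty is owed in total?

Line 1 (6259.63.21, Durius, 531 units, £33,458.31):
Base rate for 6259.63.21 is 34%.
6259.63.21 has an FTA preferential rate, but origin Durius is not Pelune; base rate stands.
Duty = £33,458.31 × 34% = £11,375.83.
Line 2 (4302.44.08, Solos, 3,522 units, £731,942.04):
Base rate for 4302.44.08 is 20% + £0.05/unit.
4302.44.08 has an FTA preferential rate, but origin Solos is not Pelune; base rate stands.
Additional duty on 4302.44.08 from Solos: +24.5%. Applied ad valorem rate: 20% + 24.5% = 44.5%.
Duty = £731,942.04 × 44.5% + 3,522 × £0.05 = £325,890.31.
Total = £11,375.83 + £325,890.31 = £337,266.14.

£337,266.14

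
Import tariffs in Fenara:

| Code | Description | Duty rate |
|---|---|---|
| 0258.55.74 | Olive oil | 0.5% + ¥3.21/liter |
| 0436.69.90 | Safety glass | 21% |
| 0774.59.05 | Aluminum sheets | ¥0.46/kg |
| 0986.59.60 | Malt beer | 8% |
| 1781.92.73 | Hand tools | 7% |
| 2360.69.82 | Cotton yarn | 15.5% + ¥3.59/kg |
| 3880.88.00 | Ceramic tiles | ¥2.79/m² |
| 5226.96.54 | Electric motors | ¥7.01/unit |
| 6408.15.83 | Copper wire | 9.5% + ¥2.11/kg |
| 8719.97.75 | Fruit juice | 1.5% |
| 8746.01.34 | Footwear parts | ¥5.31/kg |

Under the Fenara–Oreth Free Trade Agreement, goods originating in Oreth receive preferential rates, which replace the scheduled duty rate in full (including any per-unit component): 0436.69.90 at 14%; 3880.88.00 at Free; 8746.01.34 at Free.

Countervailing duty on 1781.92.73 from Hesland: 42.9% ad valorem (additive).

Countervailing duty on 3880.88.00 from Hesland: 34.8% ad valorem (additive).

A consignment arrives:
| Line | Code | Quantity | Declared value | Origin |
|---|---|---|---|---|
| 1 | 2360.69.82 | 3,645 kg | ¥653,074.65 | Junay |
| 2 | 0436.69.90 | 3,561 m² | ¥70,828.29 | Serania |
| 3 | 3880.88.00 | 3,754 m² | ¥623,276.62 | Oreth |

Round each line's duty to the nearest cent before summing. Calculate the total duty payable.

Line 1 (2360.69.82, Junay, 3,645 kg, ¥653,074.65):
Base rate for 2360.69.82 is 15.5% + ¥3.59/kg.
Duty = ¥653,074.65 × 15.5% + 3,645 × ¥3.59 = ¥114,312.12.
Line 2 (0436.69.90, Serania, 3,561 m², ¥70,828.29):
Base rate for 0436.69.90 is 21%.
0436.69.90 has an FTA preferential rate, but origin Serania is not Oreth; base rate stands.
Duty = ¥70,828.29 × 21% = ¥14,873.94.
Line 3 (3880.88.00, Oreth, 3,754 m², ¥623,276.62):
Base rate for 3880.88.00 is ¥2.79/m².
Origin Oreth qualifies under the Fenara–Oreth agreement and 3880.88.00 is covered: preferential rate Free applies instead.
The additional-duty order on 3880.88.00 targets Hesland, not Oreth; it does not apply.
Duty = ¥623,276.62 × 0% = ¥0.00.
Total = ¥114,312.12 + ¥14,873.94 + ¥0.00 = ¥129,186.06.

¥129,186.06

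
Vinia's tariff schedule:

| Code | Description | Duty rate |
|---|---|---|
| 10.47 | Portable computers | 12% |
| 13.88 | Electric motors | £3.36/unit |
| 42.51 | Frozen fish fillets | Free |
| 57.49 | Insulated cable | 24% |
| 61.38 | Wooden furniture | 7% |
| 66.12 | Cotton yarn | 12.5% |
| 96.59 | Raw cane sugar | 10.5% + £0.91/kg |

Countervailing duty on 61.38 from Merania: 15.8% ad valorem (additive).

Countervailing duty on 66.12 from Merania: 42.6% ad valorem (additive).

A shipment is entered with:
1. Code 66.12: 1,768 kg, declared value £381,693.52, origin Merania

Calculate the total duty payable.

£210,313.13

Line 1 (66.12, Merania, 1,768 kg, £381,693.52):
Base rate for 66.12 is 12.5%.
Additional duty on 66.12 from Merania: +42.6%. Applied ad valorem rate: 12.5% + 42.6% = 55.1%.
Duty = £381,693.52 × 55.1% = £210,313.13.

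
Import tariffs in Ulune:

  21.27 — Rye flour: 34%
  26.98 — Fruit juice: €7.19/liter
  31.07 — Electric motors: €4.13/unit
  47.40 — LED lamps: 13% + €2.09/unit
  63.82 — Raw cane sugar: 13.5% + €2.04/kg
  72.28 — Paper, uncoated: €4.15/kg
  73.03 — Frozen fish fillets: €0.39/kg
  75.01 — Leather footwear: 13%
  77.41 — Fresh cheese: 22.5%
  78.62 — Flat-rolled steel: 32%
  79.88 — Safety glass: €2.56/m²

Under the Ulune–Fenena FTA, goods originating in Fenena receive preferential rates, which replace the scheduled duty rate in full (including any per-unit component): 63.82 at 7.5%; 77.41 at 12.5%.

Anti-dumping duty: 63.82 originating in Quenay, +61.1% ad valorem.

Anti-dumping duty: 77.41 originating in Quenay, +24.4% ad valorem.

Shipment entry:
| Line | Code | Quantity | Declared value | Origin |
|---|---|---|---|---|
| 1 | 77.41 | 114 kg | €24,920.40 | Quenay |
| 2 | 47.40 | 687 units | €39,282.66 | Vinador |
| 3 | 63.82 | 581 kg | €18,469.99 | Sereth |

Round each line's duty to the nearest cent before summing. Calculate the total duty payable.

€21,908.94

Line 1 (77.41, Quenay, 114 kg, €24,920.40):
Base rate for 77.41 is 22.5%.
77.41 has an FTA preferential rate, but origin Quenay is not Fenena; base rate stands.
Additional duty on 77.41 from Quenay: +24.4%. Applied ad valorem rate: 22.5% + 24.4% = 46.9%.
Duty = €24,920.40 × 46.9% = €11,687.67.
Line 2 (47.40, Vinador, 687 units, €39,282.66):
Base rate for 47.40 is 13% + €2.09/unit.
Duty = €39,282.66 × 13% + 687 × €2.09 = €6,542.58.
Line 3 (63.82, Sereth, 581 kg, €18,469.99):
Base rate for 63.82 is 13.5% + €2.04/kg.
63.82 has an FTA preferential rate, but origin Sereth is not Fenena; base rate stands.
The additional-duty order on 63.82 targets Quenay, not Sereth; it does not apply.
Duty = €18,469.99 × 13.5% + 581 × €2.04 = €3,678.69.
Total = €11,687.67 + €6,542.58 + €3,678.69 = €21,908.94.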